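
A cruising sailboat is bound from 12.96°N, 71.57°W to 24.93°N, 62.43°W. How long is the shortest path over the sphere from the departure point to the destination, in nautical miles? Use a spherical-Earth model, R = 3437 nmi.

885 nmi

cos σ = sin φ₁ sin φ₂ + cos φ₁ cos φ₂ cos Δλ
      = sin(12.96°)sin(24.93°) + cos(12.96°)cos(24.93°)cos(9.14°) = 0.9670
σ = 14.752° → d = Rσ = 3437·0.25748 = 885 nmi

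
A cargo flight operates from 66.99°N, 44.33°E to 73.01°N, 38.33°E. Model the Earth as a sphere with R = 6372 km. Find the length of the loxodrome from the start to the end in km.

707 km

Rhumb course C = atan2(Δλ, Δψ) with Δψ = ln[tan(π/4+φ₂/2)/tan(π/4+φ₁/2)] = +0.3095, Δλ = -0.1047 → C = 341.31°
d = R·|Δφ| / |cos C| = 6372·0.10507 / 0.94725 = 707 km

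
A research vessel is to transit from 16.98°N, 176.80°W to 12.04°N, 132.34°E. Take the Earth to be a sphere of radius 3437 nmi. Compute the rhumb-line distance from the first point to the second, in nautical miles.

2967 nmi

Rhumb course C = atan2(Δλ, Δψ) with Δψ = ln[tan(π/4+φ₂/2)/tan(π/4+φ₁/2)] = -0.0891, Δλ = -0.8877 → C = 264.27°
d = R·|Δφ| / |cos C| = 3437·0.08622 / 0.09986 = 2967 nmi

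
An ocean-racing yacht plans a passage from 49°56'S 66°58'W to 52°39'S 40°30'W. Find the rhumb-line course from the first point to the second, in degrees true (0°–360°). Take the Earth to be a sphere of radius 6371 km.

Δψ = ln[tan(π/4+φ₂/2)/tan(π/4+φ₁/2)] = -0.0758
Δλ = +0.4619 rad (taken the short way round)
course = atan2(Δλ, Δψ) = 99.32°

99.3°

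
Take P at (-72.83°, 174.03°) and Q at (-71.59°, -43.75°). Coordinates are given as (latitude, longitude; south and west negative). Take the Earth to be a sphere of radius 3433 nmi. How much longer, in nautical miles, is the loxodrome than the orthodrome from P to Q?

Great circle: cos σ = sin φ₁ sin φ₂ + cos φ₁ cos φ₂ cos Δλ,  σ = 0.5866 rad → d_gc = 2013.7 nmi
Rhumb line: Δψ = +0.0709, q = Δφ/Δψ = 0.3054, d_rh = R√(Δφ²+q²Δλ²) = 2603.6 nmi
Excess = 2603.6 − 2013.7 = 589.9 ≈ 590 nmi

590 nmi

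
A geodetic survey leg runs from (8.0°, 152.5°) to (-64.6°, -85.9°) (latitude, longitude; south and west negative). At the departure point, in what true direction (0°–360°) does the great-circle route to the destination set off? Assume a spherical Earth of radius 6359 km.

157.1°

N = sin Δλ·cos φ₂ = +0.3653;  D = cos φ₁ sin φ₂ − sin φ₁ cos φ₂ cos Δλ = -0.8633
initial course = atan2(N, D) = 157.06°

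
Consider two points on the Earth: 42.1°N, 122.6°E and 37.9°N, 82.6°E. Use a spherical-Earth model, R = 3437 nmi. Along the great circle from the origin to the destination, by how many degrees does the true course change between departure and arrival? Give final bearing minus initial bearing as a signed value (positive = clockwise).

-26.4°

Initial bearing θ₁ = atan2(sin Δλ cos φ₂, cos φ₁ sin φ₂ − sin φ₁ cos φ₂ cos Δλ) = 275.69°
Final bearing θ₂ = (initial bearing from the destination back to the start) + 180° = 249.34°
Δθ = θ₂ − θ₁ = -26.4°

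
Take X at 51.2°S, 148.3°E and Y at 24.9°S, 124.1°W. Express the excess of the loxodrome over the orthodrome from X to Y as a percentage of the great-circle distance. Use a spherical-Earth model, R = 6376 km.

4.5%

Great circle: σ = 1.2112 rad → d_gc = Rσ = 7722.4 km
Rhumb: Δφ = +0.4590, Δλ = +1.5289, Δψ = +0.5947, q = Δφ/Δψ = 0.7718 → d_rh = R√(Δφ²+q²Δλ²) = 8073.1 km
Excess = (8073.1 − 7722.4) / 7722.4 = 350.7 / 7722.4 = 4.54% ≈ 4.5%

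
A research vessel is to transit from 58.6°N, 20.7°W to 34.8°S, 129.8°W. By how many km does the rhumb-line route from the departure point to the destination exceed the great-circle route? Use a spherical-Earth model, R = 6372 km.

310 km

Great circle: cos σ = sin φ₁ sin φ₂ + cos φ₁ cos φ₂ cos Δλ,  σ = 2.2487 rad → d_gc = 14328.4 km
Rhumb line: Δψ = -1.9177, q = Δφ/Δψ = 0.8501, d_rh = R√(Δφ²+q²Δλ²) = 14638.1 km
Excess = 14638.1 − 14328.4 = 309.7 ≈ 310 km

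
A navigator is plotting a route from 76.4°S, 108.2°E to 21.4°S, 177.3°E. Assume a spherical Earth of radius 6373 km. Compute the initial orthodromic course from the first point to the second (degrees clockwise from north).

74.8°

θ = atan2( sin Δλ·cos φ₂ ,  cos φ₁ sin φ₂ − sin φ₁ cos φ₂ cos Δλ )
  = atan2(+0.8698, +0.2370) = 74.76°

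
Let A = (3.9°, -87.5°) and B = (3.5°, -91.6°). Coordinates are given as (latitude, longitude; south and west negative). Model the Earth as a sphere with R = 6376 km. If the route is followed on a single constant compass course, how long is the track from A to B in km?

Rhumb course C = atan2(Δλ, Δψ) with Δψ = ln[tan(π/4+φ₂/2)/tan(π/4+φ₁/2)] = -0.0070, Δλ = -0.0716 → C = 264.42°
d = R·|Δφ| / |cos C| = 6376·0.00698 / 0.09730 = 457 km

457 km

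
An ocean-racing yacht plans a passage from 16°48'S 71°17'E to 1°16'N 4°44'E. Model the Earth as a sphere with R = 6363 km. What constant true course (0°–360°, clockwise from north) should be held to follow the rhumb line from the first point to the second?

285.4°

Meridional parts: M(φ₁)=-0.2975, M(φ₂)=+0.0221 → ΔM = +0.3196;  Δλ = -1.1615 rad
tan C = Δλ / ΔM = -3.6341 → C = 285.39°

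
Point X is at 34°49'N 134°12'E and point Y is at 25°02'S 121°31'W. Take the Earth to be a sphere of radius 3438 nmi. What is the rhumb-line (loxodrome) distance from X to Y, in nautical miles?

6941 nmi

Rhumb course C = atan2(Δλ, Δψ) with Δψ = ln[tan(π/4+φ₂/2)/tan(π/4+φ₁/2)] = -1.1005, Δλ = +1.8201 → C = 121.16°
d = R·|Δφ| / |cos C| = 3438·1.04458 / 0.51740 = 6941 nmi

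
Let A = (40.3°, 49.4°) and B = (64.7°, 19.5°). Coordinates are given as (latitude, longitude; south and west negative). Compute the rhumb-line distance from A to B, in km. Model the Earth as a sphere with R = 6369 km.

3343 km

Rhumb course C = atan2(Δλ, Δψ) with Δψ = ln[tan(π/4+φ₂/2)/tan(π/4+φ₁/2)] = +0.7244, Δλ = -0.5219 → C = 324.23°
d = R·|Δφ| / |cos C| = 6369·0.42586 / 0.81137 = 3343 km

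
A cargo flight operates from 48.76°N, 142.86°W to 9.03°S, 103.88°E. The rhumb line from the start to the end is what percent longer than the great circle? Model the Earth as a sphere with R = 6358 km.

Great circle: σ = 1.9553 rad → d_gc = Rσ = 12431.9 km
Rhumb: Δφ = -1.0086, Δλ = -1.9768, Δψ = -1.1357, q = Δφ/Δψ = 0.8881 → d_rh = R√(Δφ²+q²Δλ²) = 12873.0 km
Excess = (12873.0 − 12431.9) / 12431.9 = 441.1 / 12431.9 = 3.548% ≈ 3.5%

3.5%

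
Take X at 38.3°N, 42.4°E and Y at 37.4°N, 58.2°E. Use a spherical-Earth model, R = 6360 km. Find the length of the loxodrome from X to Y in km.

Δψ = ln[tan(π/4+φ₂/2)/tan(π/4+φ₁/2)] = -0.0199;  Δφ = -0.0157 rad,  Δλ = +0.2758 rad
q = Δφ/Δψ = 0.7896
d = R·√(Δφ² + q²Δλ²) = 6360·0.21831 = 1388 km

1388 km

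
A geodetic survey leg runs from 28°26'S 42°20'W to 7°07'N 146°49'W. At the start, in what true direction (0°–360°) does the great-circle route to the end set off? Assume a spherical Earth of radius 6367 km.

N = sin Δλ·cos φ₂ = -0.9608;  D = cos φ₁ sin φ₂ − sin φ₁ cos φ₂ cos Δλ = -0.0092
initial course = atan2(N, D) = 269.45°

269.5°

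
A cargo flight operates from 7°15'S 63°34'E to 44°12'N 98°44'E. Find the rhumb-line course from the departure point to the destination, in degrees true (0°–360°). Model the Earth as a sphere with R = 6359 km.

31.8°

Meridional parts: M(φ₁)=-0.1269, M(φ₂)=+0.8618 → ΔM = +0.9886;  Δλ = +0.6138 rad
tan C = Δλ / ΔM = +0.6208 → C = 31.83°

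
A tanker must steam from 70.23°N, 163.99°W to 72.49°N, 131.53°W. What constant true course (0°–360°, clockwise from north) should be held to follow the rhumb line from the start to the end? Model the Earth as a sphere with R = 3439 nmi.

Δψ = ln[tan(π/4+φ₂/2)/tan(π/4+φ₁/2)] = +0.1236
Δλ = +0.5665 rad (taken the short way round)
course = atan2(Δλ, Δψ) = 77.70°

77.7°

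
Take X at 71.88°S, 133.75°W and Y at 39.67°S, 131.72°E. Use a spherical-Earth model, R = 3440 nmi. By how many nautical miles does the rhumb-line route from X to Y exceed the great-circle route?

288 nmi

Great circle: cos σ = sin φ₁ sin φ₂ + cos φ₁ cos φ₂ cos Δλ,  σ = 0.9425 rad → d_gc = 3242.07 nmi
Rhumb line: Δψ = +1.0806, q = Δφ/Δψ = 0.5203, d_rh = R√(Δφ²+q²Δλ²) = 3529.65 nmi
Excess = 3529.65 − 3242.07 = 287.58 ≈ 288 nmi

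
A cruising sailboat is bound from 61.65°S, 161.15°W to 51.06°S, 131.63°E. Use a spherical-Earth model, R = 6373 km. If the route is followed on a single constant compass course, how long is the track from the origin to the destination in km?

4275 km

Δψ = ln[tan(π/4+φ₂/2)/tan(π/4+φ₁/2)] = +0.3363;  Δφ = +0.1848 rad,  Δλ = -1.1732 rad
q = Δφ/Δψ = 0.5497
d = R·√(Δφ² + q²Δλ²) = 6373·0.67084 = 4275 km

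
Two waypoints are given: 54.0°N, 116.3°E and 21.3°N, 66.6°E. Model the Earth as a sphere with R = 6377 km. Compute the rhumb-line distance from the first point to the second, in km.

5592 km

Rhumb course C = atan2(Δλ, Δψ) with Δψ = ln[tan(π/4+φ₂/2)/tan(π/4+φ₁/2)] = -0.7436, Δλ = -0.8674 → C = 229.40°
d = R·|Δφ| / |cos C| = 6377·0.57072 / 0.65081 = 5592 km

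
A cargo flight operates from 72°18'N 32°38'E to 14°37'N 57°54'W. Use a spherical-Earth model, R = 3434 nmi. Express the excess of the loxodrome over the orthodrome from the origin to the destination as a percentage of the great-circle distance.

Great circle: σ = 1.3308 rad → d_gc = Rσ = 4570.1 nmi
Rhumb: Δφ = -1.0068, Δλ = -1.5801, Δψ = -1.6019, q = Δφ/Δψ = 0.6285 → d_rh = R√(Δφ²+q²Δλ²) = 4856.1 nmi
Excess = (4856.1 − 4570.1) / 4570.1 = 286.0 / 4570.1 = 6.26% ≈ 6.3%

6.3%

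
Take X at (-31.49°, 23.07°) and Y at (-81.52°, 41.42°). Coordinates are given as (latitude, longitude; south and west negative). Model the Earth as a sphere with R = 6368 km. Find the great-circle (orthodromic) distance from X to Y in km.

Haversine: a = sin²(Δφ/2)+cos φ₁ cos φ₂ sin²(Δλ/2) = 0.18200;  σ = 2·atan2(√a,√(1−a))
σ = 50.506° → d = Rσ = 6368·0.88150 = 5613 km

5613 km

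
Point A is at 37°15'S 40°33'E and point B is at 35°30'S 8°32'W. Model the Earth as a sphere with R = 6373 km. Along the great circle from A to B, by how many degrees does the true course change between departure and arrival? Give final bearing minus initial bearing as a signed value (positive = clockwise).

At departure: θ₁ = atan2(sin Δλ cos φ₂, cos φ₁ sin φ₂ − sin φ₁ cos φ₂ cos Δλ) = 257.22°
At arrival: θ₂ = atan2(sin Δλ cos φ₁, −cos φ₂ sin φ₁ + sin φ₂ cos φ₁ cos Δλ) = 287.53°
Δθ = θ₂ − θ₁ = +30.3°

+30.3°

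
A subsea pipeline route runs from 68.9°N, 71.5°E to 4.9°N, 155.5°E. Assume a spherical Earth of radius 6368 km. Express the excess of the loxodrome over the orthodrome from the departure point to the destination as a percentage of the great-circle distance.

Great circle: σ = 1.4533 rad → d_gc = Rσ = 9254.9 km
Rhumb: Δφ = -1.1170, Δλ = +1.4661, Δψ = -1.5951, q = Δφ/Δψ = 0.7003 → d_rh = R√(Δφ²+q²Δλ²) = 9661.2 km
Excess = (9661.2 − 9254.9) / 9254.9 = 406.3 / 9254.9 = 4.39% ≈ 4.4%

4.4%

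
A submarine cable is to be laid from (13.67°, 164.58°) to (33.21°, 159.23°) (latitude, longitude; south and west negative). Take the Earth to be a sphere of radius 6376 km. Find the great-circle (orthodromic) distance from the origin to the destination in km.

2241 km

Haversine: a = sin²(Δφ/2)+cos φ₁ cos φ₂ sin²(Δλ/2) = 0.03057;  σ = 2·atan2(√a,√(1−a))
σ = 20.138° → d = Rσ = 6376·0.35147 = 2241 km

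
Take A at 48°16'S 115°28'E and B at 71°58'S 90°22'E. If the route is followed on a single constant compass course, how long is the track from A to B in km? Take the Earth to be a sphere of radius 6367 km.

Δψ = ln[tan(π/4+φ₂/2)/tan(π/4+φ₁/2)] = -0.8764;  Δφ = -0.4136 rad,  Δλ = -0.4381 rad
q = Δφ/Δψ = 0.4720
d = R·√(Δφ² + q²Δλ²) = 6367·0.46244 = 2944 km

2944 km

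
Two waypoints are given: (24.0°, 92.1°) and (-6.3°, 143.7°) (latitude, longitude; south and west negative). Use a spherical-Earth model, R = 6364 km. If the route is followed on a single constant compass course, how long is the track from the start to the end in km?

6528 km

Rhumb course C = atan2(Δλ, Δψ) with Δψ = ln[tan(π/4+φ₂/2)/tan(π/4+φ₁/2)] = -0.5419, Δλ = +0.9006 → C = 121.03°
d = R·|Δφ| / |cos C| = 6364·0.52883 / 0.51556 = 6528 km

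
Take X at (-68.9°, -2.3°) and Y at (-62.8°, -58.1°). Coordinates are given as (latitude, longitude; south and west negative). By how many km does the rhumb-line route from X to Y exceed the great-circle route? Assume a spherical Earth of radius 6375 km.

Great circle: cos σ = sin φ₁ sin φ₂ + cos φ₁ cos φ₂ cos Δλ,  σ = 0.3969 rad → d_gc = 2530.02 km
Rhumb line: Δψ = +0.2616, q = Δφ/Δψ = 0.4070, d_rh = R√(Δφ²+q²Δλ²) = 2616.46 km
Excess = 2616.46 − 2530.02 = 86.44 ≈ 86 km

86 km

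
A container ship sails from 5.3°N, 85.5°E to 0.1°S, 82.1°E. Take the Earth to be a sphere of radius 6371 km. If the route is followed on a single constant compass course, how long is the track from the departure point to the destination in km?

709 km

Δψ = ln[tan(π/4+φ₂/2)/tan(π/4+φ₁/2)] = -0.0944;  Δφ = -0.0942 rad,  Δλ = -0.0593 rad
q = Δφ/Δψ = 0.9986
d = R·√(Δφ² + q²Δλ²) = 6371·0.11133 = 709 km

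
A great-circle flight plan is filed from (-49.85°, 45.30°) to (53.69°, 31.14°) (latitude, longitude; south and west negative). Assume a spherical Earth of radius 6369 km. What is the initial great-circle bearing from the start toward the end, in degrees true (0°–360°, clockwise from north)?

N = sin Δλ·cos φ₂ = -0.1449;  D = cos φ₁ sin φ₂ − sin φ₁ cos φ₂ cos Δλ = +0.9585
initial course = atan2(N, D) = 351.41°

351.4°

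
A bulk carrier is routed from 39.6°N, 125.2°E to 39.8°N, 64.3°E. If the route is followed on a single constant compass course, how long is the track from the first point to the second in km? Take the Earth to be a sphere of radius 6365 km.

Δψ = ln[tan(π/4+φ₂/2)/tan(π/4+φ₁/2)] = +0.0045;  Δφ = +0.0035 rad,  Δλ = -1.0629 rad
q = Δφ/Δψ = 0.7694
d = R·√(Δφ² + q²Δλ²) = 6365·0.81781 = 5205 km

5205 km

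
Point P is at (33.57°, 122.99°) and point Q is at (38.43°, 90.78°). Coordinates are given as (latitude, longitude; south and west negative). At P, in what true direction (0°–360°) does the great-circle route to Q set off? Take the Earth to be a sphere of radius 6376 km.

θ = atan2( sin Δλ·cos φ₂ ,  cos φ₁ sin φ₂ − sin φ₁ cos φ₂ cos Δλ )
  = atan2(-0.4176, +0.1514) = 289.93°

289.9°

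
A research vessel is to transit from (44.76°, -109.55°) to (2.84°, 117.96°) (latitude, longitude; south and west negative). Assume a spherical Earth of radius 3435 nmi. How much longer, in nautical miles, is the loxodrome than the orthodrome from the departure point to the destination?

496 nmi

Great circle: cos σ = sin φ₁ sin φ₂ + cos φ₁ cos φ₂ cos Δλ,  σ = 2.0310 rad → d_gc = 6976.5 nmi
Rhumb line: Δψ = -0.8259, q = Δφ/Δψ = 0.8859, d_rh = R√(Δφ²+q²Δλ²) = 7472.1 nmi
Excess = 7472.1 − 6976.5 = 495.6 ≈ 496 nmi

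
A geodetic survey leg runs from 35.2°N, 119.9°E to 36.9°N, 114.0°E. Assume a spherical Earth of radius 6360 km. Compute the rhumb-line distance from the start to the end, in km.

Rhumb course C = atan2(Δλ, Δψ) with Δψ = ln[tan(π/4+φ₂/2)/tan(π/4+φ₁/2)] = +0.0367, Δλ = -0.1030 → C = 289.62°
d = R·|Δφ| / |cos C| = 6360·0.02967 / 0.33572 = 562 km

562 km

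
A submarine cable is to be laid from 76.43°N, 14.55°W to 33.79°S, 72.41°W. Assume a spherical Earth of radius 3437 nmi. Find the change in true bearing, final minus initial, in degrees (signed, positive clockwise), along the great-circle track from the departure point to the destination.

-38.7°

At departure: θ₁ = atan2(sin Δλ cos φ₂, cos φ₁ sin φ₂ − sin φ₁ cos φ₂ cos Δλ) = 231.47°
At arrival: θ₂ = atan2(sin Δλ cos φ₁, −cos φ₂ sin φ₁ + sin φ₂ cos φ₁ cos Δλ) = 192.76°
Δθ = θ₂ − θ₁ = -38.7°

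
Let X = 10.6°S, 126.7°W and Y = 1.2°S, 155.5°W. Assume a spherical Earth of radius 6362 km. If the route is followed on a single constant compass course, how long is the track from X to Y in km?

Rhumb course C = atan2(Δλ, Δψ) with Δψ = ln[tan(π/4+φ₂/2)/tan(π/4+φ₁/2)] = +0.1651, Δλ = -0.5027 → C = 288.19°
d = R·|Δφ| / |cos C| = 6362·0.16406 / 0.31210 = 3344 km

3344 km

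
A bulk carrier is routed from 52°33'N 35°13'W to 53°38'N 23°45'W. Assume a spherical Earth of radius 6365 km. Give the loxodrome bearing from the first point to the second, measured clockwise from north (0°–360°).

Meridional parts: M(φ₁)=+1.0819, M(φ₂)=+1.1133 → ΔM = +0.0315;  Δλ = +0.2001 rad
tan C = Δλ / ΔM = +6.3560 → C = 81.06°

81.1°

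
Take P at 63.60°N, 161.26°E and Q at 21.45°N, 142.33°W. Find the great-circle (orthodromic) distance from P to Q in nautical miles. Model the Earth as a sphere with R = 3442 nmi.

cos σ = sin φ₁ sin φ₂ + cos φ₁ cos φ₂ cos Δλ
      = sin(63.60°)sin(21.45°) + cos(63.60°)cos(21.45°)cos(56.41°) = 0.5565
σ = 56.185° → d = Rσ = 3442·0.98062 = 3375 nmi

3375 nmi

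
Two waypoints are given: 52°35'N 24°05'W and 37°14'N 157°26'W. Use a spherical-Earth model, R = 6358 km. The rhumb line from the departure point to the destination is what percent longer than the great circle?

Great circle: σ = 1.4218 rad → d_gc = Rσ = 9039.6 km
Rhumb: Δφ = -0.2679, Δλ = -2.3274, Δψ = -0.3817, q = Δφ/Δψ = 0.7019 → d_rh = R√(Δφ²+q²Δλ²) = 10524.6 km
Excess = (10524.6 − 9039.6) / 9039.6 = 1485.0 / 9039.6 = 16.43% ≈ 16.4%

16.4%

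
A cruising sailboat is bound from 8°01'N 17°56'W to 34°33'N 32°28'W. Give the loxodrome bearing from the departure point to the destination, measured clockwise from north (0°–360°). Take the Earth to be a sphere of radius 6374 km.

333.2°

Meridional parts: M(φ₁)=+0.1404, M(φ₂)=+0.6433 → ΔM = +0.5029;  Δλ = -0.2537 rad
tan C = Δλ / ΔM = -0.5044 → C = 333.23°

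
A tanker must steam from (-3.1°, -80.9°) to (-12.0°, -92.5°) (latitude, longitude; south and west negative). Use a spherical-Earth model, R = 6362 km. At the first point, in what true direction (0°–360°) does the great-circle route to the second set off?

231.6°

θ = atan2( sin Δλ·cos φ₂ ,  cos φ₁ sin φ₂ − sin φ₁ cos φ₂ cos Δλ )
  = atan2(-0.1967, -0.1558) = 231.62°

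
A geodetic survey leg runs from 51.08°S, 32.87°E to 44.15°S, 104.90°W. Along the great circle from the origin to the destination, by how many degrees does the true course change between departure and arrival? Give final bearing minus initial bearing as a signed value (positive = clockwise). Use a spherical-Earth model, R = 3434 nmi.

At departure: θ₁ = atan2(sin Δλ cos φ₂, cos φ₁ sin φ₂ − sin φ₁ cos φ₂ cos Δλ) = 209.54°
At arrival: θ₂ = atan2(sin Δλ cos φ₁, −cos φ₂ sin φ₁ + sin φ₂ cos φ₁ cos Δλ) = 334.42°
Δθ = θ₂ − θ₁ = +124.9°

+124.9°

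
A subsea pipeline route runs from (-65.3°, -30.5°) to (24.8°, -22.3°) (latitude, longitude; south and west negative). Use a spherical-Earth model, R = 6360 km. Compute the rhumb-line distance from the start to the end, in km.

Δψ = ln[tan(π/4+φ₂/2)/tan(π/4+φ₁/2)] = +1.9659;  Δφ = +1.5725 rad,  Δλ = +0.1431 rad
q = Δφ/Δψ = 0.7999
d = R·√(Δφ² + q²Δλ²) = 6360·1.57670 = 10028 km

10028 km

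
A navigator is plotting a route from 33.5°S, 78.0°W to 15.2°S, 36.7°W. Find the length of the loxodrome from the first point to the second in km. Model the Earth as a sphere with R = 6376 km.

Rhumb course C = atan2(Δλ, Δψ) with Δψ = ln[tan(π/4+φ₂/2)/tan(π/4+φ₁/2)] = +0.3527, Δλ = +0.7208 → C = 63.93°
d = R·|Δφ| / |cos C| = 6376·0.31940 / 0.43952 = 4633 km

4633 km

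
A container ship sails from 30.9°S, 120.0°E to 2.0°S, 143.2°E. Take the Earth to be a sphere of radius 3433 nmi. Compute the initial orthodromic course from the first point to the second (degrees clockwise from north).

N = sin Δλ·cos φ₂ = +0.3937;  D = cos φ₁ sin φ₂ − sin φ₁ cos φ₂ cos Δλ = +0.4418
initial course = atan2(N, D) = 41.71°

41.7°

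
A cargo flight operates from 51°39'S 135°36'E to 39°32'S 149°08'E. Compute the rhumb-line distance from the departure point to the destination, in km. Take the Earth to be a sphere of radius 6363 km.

1704 km

Δψ = ln[tan(π/4+φ₂/2)/tan(π/4+φ₁/2)] = +0.3040;  Δφ = +0.2115 rad,  Δλ = +0.2362 rad
q = Δφ/Δψ = 0.6957
d = R·√(Δφ² + q²Δλ²) = 6363·0.26782 = 1704 km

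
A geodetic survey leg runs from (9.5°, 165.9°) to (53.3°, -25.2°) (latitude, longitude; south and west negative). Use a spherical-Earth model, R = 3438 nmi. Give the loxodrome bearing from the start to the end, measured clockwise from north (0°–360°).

Δψ = ln[tan(π/4+φ₂/2)/tan(π/4+φ₁/2)] = +0.9370
Δλ = +2.9479 rad (taken the short way round)
course = atan2(Δλ, Δψ) = 72.37°

72.4°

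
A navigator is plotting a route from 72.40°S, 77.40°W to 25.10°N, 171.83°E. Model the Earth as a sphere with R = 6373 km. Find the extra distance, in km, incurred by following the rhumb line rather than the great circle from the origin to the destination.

763 km

Great circle: cos σ = sin φ₁ sin φ₂ + cos φ₁ cos φ₂ cos Δλ,  σ = 2.0961 rad → d_gc = 13358.2 km
Rhumb line: Δψ = +2.3184, q = Δφ/Δψ = 0.7340, d_rh = R√(Δφ²+q²Δλ²) = 14120.9 km
Excess = 14120.9 − 13358.2 = 762.7 ≈ 763 km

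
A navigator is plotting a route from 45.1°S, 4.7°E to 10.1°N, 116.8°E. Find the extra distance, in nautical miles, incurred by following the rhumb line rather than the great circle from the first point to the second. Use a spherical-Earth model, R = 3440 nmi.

186 nmi

Great circle: cos σ = sin φ₁ sin φ₂ + cos φ₁ cos φ₂ cos Δλ,  σ = 1.9667 rad → d_gc = 6765.6 nmi
Rhumb line: Δψ = +1.0610, q = Δφ/Δψ = 0.9080, d_rh = R√(Δφ²+q²Δλ²) = 6952.0 nmi
Excess = 6952.0 − 6765.6 = 186.4 ≈ 186 nmi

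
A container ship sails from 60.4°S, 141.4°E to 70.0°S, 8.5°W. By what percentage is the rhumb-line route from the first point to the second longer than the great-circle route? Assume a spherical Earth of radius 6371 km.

31.3%

Great circle: σ = 0.8354 rad → d_gc = Rσ = 5322.2 km
Rhumb: Δφ = -0.1676, Δλ = -2.6162, Δψ = -0.4044, q = Δφ/Δψ = 0.4143 → d_rh = R√(Δφ²+q²Δλ²) = 6987.8 km
Excess = (6987.8 − 5322.2) / 5322.2 = 1665.6 / 5322.2 = 31.30% ≈ 31.3%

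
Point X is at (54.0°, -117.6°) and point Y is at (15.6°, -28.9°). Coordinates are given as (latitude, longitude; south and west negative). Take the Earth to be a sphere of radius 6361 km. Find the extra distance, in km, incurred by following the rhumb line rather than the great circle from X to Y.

357 km

Great circle: cos σ = sin φ₁ sin φ₂ + cos φ₁ cos φ₂ cos Δλ,  σ = 1.3383 rad → d_gc = 8512.9 km
Rhumb line: Δψ = -0.8485, q = Δφ/Δψ = 0.7899, d_rh = R√(Δφ²+q²Δλ²) = 8870.1 km
Excess = 8870.1 − 8512.9 = 357.2 ≈ 357 km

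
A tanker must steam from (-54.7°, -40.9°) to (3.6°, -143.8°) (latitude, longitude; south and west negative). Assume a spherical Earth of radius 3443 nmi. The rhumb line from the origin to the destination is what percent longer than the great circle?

4.1%

Great circle: σ = 1.7518 rad → d_gc = Rσ = 6031.4 nmi
Rhumb: Δφ = +1.0175, Δλ = -1.7959, Δψ = +1.2080, q = Δφ/Δψ = 0.8423 → d_rh = R√(Δφ²+q²Δλ²) = 6277.0 nmi
Excess = (6277.0 − 6031.4) / 6031.4 = 245.6 / 6031.4 = 4.07% ≈ 4.1%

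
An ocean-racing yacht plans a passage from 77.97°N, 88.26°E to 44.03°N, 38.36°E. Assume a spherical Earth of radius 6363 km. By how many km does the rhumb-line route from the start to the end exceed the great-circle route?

106 km

Great circle: cos σ = sin φ₁ sin φ₂ + cos φ₁ cos φ₂ cos Δλ,  σ = 0.6820 rad → d_gc = 4339.8 km
Rhumb line: Δψ = -1.3927, q = Δφ/Δψ = 0.4253, d_rh = R√(Δφ²+q²Δλ²) = 4445.6 km
Excess = 4445.6 − 4339.8 = 105.8 ≈ 106 km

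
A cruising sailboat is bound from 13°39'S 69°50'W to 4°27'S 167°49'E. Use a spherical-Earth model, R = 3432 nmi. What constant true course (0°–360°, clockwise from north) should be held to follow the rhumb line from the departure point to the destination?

274.4°

Meridional parts: M(φ₁)=-0.2405, M(φ₂)=-0.0777 → ΔM = +0.1628;  Δλ = -2.1354 rad
tan C = Δλ / ΔM = -13.1185 → C = 274.36°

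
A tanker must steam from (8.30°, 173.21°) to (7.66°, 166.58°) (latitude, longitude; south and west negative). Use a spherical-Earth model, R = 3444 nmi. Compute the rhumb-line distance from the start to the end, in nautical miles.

Δψ = ln[tan(π/4+φ₂/2)/tan(π/4+φ₁/2)] = -0.0113;  Δφ = -0.0112 rad,  Δλ = -0.1157 rad
q = Δφ/Δψ = 0.9903
d = R·√(Δφ² + q²Δλ²) = 3444·0.11514 = 397 nmi

397 nmi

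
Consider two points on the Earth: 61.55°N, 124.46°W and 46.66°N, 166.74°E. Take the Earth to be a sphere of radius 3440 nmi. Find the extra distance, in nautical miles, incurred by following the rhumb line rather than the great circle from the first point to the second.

105 nmi

Great circle: cos σ = sin φ₁ sin φ₂ + cos φ₁ cos φ₂ cos Δλ,  σ = 0.7110 rad → d_gc = 2445.90 nmi
Rhumb line: Δψ = -0.4494, q = Δφ/Δψ = 0.5783, d_rh = R√(Δφ²+q²Δλ²) = 2550.41 nmi
Excess = 2550.41 − 2445.90 = 104.51 ≈ 105 nmi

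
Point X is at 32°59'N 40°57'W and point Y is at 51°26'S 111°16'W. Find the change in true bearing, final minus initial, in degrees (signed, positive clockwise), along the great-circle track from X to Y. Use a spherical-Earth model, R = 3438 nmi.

Initial bearing θ₁ = atan2(sin Δλ cos φ₂, cos φ₁ sin φ₂ − sin φ₁ cos φ₂ cos Δλ) = 217.31°
Final bearing θ₂ = (initial bearing from the destination back to the start) + 180° = 234.65°
Δθ = θ₂ − θ₁ = +17.3°

+17.3°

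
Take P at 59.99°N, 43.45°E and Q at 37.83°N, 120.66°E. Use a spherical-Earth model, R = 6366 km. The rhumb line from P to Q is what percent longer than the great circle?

4.8%

Great circle: σ = 0.9039 rad → d_gc = Rσ = 5754.2 km
Rhumb: Δφ = -0.3868, Δλ = +1.3476, Δψ = -0.6024, q = Δφ/Δψ = 0.6421 → d_rh = R√(Δφ²+q²Δλ²) = 6033.2 km
Excess = (6033.2 − 5754.2) / 5754.2 = 279.0 / 5754.2 = 4.849% ≈ 4.8%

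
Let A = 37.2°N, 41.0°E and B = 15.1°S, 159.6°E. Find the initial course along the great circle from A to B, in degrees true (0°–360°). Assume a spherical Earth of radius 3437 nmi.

85.2°

N = sin Δλ·cos φ₂ = +0.8477;  D = cos φ₁ sin φ₂ − sin φ₁ cos φ₂ cos Δλ = +0.0719
initial course = atan2(N, D) = 85.15°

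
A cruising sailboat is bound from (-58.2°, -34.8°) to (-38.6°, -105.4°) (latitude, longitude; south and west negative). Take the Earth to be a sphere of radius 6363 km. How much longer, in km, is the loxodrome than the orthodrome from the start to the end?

Great circle: cos σ = sin φ₁ sin φ₂ + cos φ₁ cos φ₂ cos Δλ,  σ = 0.8406 rad → d_gc = 5348.67 km
Rhumb line: Δψ = +0.5244, q = Δφ/Δψ = 0.6523, d_rh = R√(Δφ²+q²Δλ²) = 5558.24 km
Excess = 5558.24 − 5348.67 = 209.57 ≈ 210 km

210 km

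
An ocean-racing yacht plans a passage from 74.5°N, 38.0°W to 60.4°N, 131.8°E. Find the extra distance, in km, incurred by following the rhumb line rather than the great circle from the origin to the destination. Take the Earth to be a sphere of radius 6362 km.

Great circle: cos σ = sin φ₁ sin φ₂ + cos φ₁ cos φ₂ cos Δλ,  σ = 0.7842 rad → d_gc = 4989.0 km
Rhumb line: Δψ = -0.6634, q = Δφ/Δψ = 0.3710, d_rh = R√(Δφ²+q²Δλ²) = 7167.1 km
Excess = 7167.1 − 4989.0 = 2178.1 ≈ 2178 km

2178 km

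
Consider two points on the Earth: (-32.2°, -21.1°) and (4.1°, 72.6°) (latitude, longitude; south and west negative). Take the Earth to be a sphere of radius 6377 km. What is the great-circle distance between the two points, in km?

10608 km

cos σ = sin φ₁ sin φ₂ + cos φ₁ cos φ₂ cos Δλ
      = sin(-32.20°)sin(4.10°) + cos(-32.20°)cos(4.10°)cos(93.70°) = -0.0926
σ = 95.311° → d = Rσ = 6377·1.66350 = 10608 km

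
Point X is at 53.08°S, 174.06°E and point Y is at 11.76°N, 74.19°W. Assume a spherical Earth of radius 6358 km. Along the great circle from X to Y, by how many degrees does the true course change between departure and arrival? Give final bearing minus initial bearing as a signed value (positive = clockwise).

Initial bearing θ₁ = atan2(sin Δλ cos φ₂, cos φ₁ sin φ₂ − sin φ₁ cos φ₂ cos Δλ) = 100.44°
Final bearing θ₂ = (initial bearing from the destination back to the start) + 180° = 37.11°
Δθ = θ₂ − θ₁ = -63.3°

-63.3°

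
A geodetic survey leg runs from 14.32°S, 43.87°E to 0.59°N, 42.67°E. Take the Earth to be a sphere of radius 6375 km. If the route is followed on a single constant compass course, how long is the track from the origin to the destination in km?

Δψ = ln[tan(π/4+φ₂/2)/tan(π/4+φ₁/2)] = +0.2629;  Δφ = +0.2602 rad,  Δλ = -0.0209 rad
q = Δφ/Δψ = 0.9899
d = R·√(Δφ² + q²Δλ²) = 6375·0.26105 = 1664 km

1664 km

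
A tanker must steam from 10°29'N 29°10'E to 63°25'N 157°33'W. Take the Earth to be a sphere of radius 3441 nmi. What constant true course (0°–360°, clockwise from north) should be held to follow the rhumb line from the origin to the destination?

Δψ = ln[tan(π/4+φ₂/2)/tan(π/4+φ₁/2)] = +1.2589
Δλ = +3.0244 rad (taken the short way round)
course = atan2(Δλ, Δψ) = 67.40°

67.4°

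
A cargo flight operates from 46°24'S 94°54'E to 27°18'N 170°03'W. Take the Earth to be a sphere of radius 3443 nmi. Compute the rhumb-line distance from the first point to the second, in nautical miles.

Δψ = ln[tan(π/4+φ₂/2)/tan(π/4+φ₁/2)] = +1.4120;  Δφ = +1.2863 rad,  Δλ = +1.6589 rad
q = Δφ/Δψ = 0.9110
d = R·√(Δφ² + q²Δλ²) = 3443·1.98460 = 6833 nmi

6833 nmi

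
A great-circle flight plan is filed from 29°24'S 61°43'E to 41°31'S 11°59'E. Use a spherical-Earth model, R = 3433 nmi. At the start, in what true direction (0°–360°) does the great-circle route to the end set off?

N = sin Δλ·cos φ₂ = -0.5713;  D = cos φ₁ sin φ₂ − sin φ₁ cos φ₂ cos Δλ = -0.3399
initial course = atan2(N, D) = 239.25°

239.3°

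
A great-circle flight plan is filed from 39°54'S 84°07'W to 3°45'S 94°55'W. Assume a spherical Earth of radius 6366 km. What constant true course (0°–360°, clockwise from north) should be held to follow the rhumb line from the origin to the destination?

344.8°

Δψ = ln[tan(π/4+φ₂/2)/tan(π/4+φ₁/2)] = +0.6951
Δλ = -0.1885 rad (taken the short way round)
course = atan2(Δλ, Δψ) = 344.83°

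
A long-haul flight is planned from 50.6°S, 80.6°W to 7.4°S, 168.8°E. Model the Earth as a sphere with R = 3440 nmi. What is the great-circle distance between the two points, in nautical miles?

5824 nmi

Haversine: a = sin²(Δφ/2)+cos φ₁ cos φ₂ sin²(Δλ/2) = 0.56097;  σ = 2·atan2(√a,√(1−a))
σ = 97.004° → d = Rσ = 3440·1.69304 = 5824 nmi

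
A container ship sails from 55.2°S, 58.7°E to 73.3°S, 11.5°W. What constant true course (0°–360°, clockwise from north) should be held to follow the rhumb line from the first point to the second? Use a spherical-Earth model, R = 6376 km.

238.2°

Meridional parts: M(φ₁)=-1.1603, M(φ₂)=-1.9189 → ΔM = -0.7585;  Δλ = -1.2252 rad
tan C = Δλ / ΔM = +1.6153 → C = 238.24°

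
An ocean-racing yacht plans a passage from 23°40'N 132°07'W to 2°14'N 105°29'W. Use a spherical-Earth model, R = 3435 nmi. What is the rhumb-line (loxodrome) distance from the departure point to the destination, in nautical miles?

Rhumb course C = atan2(Δλ, Δψ) with Δψ = ln[tan(π/4+φ₂/2)/tan(π/4+φ₁/2)] = -0.3863, Δλ = +0.4648 → C = 129.73°
d = R·|Δφ| / |cos C| = 3435·0.37408 / 0.63919 = 2010 nmi

2010 nmi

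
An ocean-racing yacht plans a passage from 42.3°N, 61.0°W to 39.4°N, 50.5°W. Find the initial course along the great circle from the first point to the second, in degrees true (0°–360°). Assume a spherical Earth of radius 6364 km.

106.6°

θ = atan2( sin Δλ·cos φ₂ ,  cos φ₁ sin φ₂ − sin φ₁ cos φ₂ cos Δλ )
  = atan2(+0.1408, -0.0419) = 106.56°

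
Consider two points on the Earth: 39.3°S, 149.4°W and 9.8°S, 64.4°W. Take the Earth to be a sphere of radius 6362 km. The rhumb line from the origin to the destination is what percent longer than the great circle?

2.1%

Great circle: σ = 1.3956 rad → d_gc = Rσ = 8879.0 km
Rhumb: Δφ = +0.5149, Δλ = +1.4835, Δψ = +0.5752, q = Δφ/Δψ = 0.8952 → d_rh = R√(Δφ²+q²Δλ²) = 9061.7 km
Excess = (9061.7 − 8879.0) / 8879.0 = 182.7 / 8879.0 = 2.06% ≈ 2.1%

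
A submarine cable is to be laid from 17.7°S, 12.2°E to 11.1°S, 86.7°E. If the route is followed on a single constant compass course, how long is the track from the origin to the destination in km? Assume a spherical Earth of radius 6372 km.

Rhumb course C = atan2(Δλ, Δψ) with Δψ = ln[tan(π/4+φ₂/2)/tan(π/4+φ₁/2)] = +0.1190, Δλ = +1.3003 → C = 84.77°
d = R·|Δφ| / |cos C| = 6372·0.11519 / 0.09114 = 8054 km

8054 km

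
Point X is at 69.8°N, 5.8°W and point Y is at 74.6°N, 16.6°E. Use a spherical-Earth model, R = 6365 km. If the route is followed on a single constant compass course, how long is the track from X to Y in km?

Δψ = ln[tan(π/4+φ₂/2)/tan(π/4+φ₁/2)] = +0.2757;  Δφ = +0.0838 rad,  Δλ = +0.3910 rad
q = Δφ/Δψ = 0.3039
d = R·√(Δφ² + q²Δλ²) = 6365·0.14536 = 925 km

925 km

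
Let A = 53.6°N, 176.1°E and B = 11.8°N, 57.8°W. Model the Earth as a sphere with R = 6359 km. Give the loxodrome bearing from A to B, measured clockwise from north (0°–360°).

Meridional parts: M(φ₁)=+1.1124, M(φ₂)=+0.2074 → ΔM = -0.9049;  Δλ = +2.2009 rad
tan C = Δλ / ΔM = -2.4321 → C = 112.35°

112.4°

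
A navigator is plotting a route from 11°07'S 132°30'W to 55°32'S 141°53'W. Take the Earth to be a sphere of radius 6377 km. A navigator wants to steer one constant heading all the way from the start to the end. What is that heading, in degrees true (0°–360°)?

189.5°

Δψ = ln[tan(π/4+φ₂/2)/tan(π/4+φ₁/2)] = -0.9753
Δλ = -0.1638 rad (taken the short way round)
course = atan2(Δλ, Δψ) = 189.53°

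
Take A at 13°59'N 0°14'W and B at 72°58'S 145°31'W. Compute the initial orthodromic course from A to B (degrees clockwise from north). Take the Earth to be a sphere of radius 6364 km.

190.9°

θ = atan2( sin Δλ·cos φ₂ ,  cos φ₁ sin φ₂ − sin φ₁ cos φ₂ cos Δλ )
  = atan2(-0.1668, -0.8696) = 190.86°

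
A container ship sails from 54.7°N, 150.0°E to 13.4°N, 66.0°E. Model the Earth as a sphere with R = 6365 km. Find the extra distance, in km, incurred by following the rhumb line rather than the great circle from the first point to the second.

Great circle: cos σ = sin φ₁ sin φ₂ + cos φ₁ cos φ₂ cos Δλ,  σ = 1.3203 rad → d_gc = 8403.6 km
Rhumb line: Δψ = -0.9091, q = Δφ/Δψ = 0.7929, d_rh = R√(Δφ²+q²Δλ²) = 8706.0 km
Excess = 8706.0 − 8403.6 = 302.4 ≈ 302 km

302 km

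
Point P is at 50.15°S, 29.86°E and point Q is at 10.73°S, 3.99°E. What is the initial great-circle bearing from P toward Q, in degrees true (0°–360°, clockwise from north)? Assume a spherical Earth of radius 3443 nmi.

322.5°

N = sin Δλ·cos φ₂ = -0.4287;  D = cos φ₁ sin φ₂ − sin φ₁ cos φ₂ cos Δλ = +0.5594
initial course = atan2(N, D) = 322.54°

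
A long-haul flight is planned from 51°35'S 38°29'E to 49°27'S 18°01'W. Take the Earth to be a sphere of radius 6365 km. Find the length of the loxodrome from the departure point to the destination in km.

Rhumb course C = atan2(Δλ, Δψ) with Δψ = ln[tan(π/4+φ₂/2)/tan(π/4+φ₁/2)] = +0.0586, Δλ = -0.9861 → C = 273.40°
d = R·|Δφ| / |cos C| = 6365·0.03723 / 0.05929 = 3997 km

3997 km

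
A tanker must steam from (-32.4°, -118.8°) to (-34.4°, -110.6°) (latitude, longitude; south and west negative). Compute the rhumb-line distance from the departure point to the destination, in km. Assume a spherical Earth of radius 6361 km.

Δψ = ln[tan(π/4+φ₂/2)/tan(π/4+φ₁/2)] = -0.0418;  Δφ = -0.0349 rad,  Δλ = +0.1431 rad
q = Δφ/Δψ = 0.8348
d = R·√(Δφ² + q²Δλ²) = 6361·0.12446 = 792 km

792 km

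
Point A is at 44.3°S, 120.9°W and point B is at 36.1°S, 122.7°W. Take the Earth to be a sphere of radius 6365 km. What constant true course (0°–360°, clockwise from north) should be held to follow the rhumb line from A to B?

Meridional parts: M(φ₁)=-0.8642, M(φ₂)=-0.6764 → ΔM = +0.1878;  Δλ = -0.0314 rad
tan C = Δλ / ΔM = -0.1673 → C = 350.50°

350.5°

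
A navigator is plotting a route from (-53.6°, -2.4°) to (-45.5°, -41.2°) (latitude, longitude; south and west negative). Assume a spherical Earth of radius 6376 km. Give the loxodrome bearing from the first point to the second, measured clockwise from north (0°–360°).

287.9°

Δψ = ln[tan(π/4+φ₂/2)/tan(π/4+φ₁/2)] = +0.2186
Δλ = -0.6772 rad (taken the short way round)
course = atan2(Δλ, Δψ) = 287.89°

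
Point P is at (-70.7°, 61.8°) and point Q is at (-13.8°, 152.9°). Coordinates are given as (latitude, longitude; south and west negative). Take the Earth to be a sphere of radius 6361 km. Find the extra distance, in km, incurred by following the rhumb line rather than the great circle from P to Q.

527 km

Great circle: cos σ = sin φ₁ sin φ₂ + cos φ₁ cos φ₂ cos Δλ,  σ = 1.3500 rad → d_gc = 8587.61 km
Rhumb line: Δψ = +1.5285, q = Δφ/Δψ = 0.6497, d_rh = R√(Δφ²+q²Δλ²) = 9115.06 km
Excess = 9115.06 − 8587.61 = 527.45 ≈ 527 km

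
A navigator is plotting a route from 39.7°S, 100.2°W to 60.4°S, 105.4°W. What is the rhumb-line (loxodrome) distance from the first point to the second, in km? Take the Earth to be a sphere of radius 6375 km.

2332 km

Rhumb course C = atan2(Δλ, Δψ) with Δψ = ln[tan(π/4+φ₂/2)/tan(π/4+φ₁/2)] = -0.5749, Δλ = -0.0908 → C = 188.97°
d = R·|Δφ| / |cos C| = 6375·0.36128 / 0.98777 = 2332 km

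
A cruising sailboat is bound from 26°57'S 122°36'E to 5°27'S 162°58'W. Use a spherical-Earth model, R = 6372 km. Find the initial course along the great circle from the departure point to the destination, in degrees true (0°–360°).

θ = atan2( sin Δλ·cos φ₂ ,  cos φ₁ sin φ₂ − sin φ₁ cos φ₂ cos Δλ )
  = atan2(+0.9590, +0.0364) = 87.83°

87.8°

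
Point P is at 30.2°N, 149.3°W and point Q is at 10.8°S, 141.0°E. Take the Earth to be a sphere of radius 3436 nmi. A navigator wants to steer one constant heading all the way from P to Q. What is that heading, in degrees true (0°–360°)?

238.6°

Δψ = ln[tan(π/4+φ₂/2)/tan(π/4+φ₁/2)] = -0.7430
Δλ = -1.2165 rad (taken the short way round)
course = atan2(Δλ, Δψ) = 238.59°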